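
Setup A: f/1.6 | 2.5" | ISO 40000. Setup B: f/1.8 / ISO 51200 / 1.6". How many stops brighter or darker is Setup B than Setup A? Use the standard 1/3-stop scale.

2/3 stop darker

Aperture: f/1.6 → f/1.8 — 1/3 stop smaller aperture (darker).
Shutter speed: 2.5 → 2 → 1.6 — 2/3 stop faster (darker).
ISO: 40000 → 51200 — 1/3 stop raised (brighter).
Net: −1/3 −2/3 +1/3 = −2/3 stops.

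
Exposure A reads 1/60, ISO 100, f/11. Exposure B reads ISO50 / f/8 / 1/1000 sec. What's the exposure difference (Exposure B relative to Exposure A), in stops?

4 stops darker

Aperture: f/11 → f/8 — 1 stop opened up (brighter).
Shutter speed: 1/60 → 1/125 → 1/250 → 1/500 → 1/1000 — 4 stops faster (darker).
ISO: 100 → 50 — 1 stop lower (darker).
Net: +1 −4 −1 = −4 stops.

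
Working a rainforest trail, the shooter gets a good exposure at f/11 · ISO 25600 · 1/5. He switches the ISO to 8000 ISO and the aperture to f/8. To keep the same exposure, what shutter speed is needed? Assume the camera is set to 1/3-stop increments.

0.3 s

ISO: 25600 → 20000 → 16000 → 12800 → 10000 → 8000 — 1 2/3 stops lower (darker).
Aperture: f/11 → f/10 → f/9 → f/8 — 1 stop opened up (brighter).
Net change so far: 2/3 stop darker. Offset with the shutter speed: 1/5 → 1/4 → 0.3.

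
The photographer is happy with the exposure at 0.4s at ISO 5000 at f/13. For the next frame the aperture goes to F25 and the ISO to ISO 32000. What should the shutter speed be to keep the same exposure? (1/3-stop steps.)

Aperture: f/13 → f/14 → f/16 → f/18 → f/20 → f/22 → f/25 — 2 stops stopped down (darker).
ISO: 5000 → 6400 → 8000 → 10000 → 12800 → 16000 → 20000 → 25600 → 32000 — 2 2/3 stops raised (brighter).
Net change so far: 2/3 stop brighter. Offset with the shutter speed: 0.4 → 0.3 → 1/4.

1/4s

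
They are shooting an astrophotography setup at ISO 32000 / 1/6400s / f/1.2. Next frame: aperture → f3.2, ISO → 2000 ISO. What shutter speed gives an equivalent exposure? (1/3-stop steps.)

Aperture: f/1.2 → f/1.4 → f/1.6 → f/1.8 → f/2 → f/2.2 → f/2.5 → f/2.8 → f/3.2 — 2 2/3 stops smaller aperture (darker).
ISO: 32000 → 25600 → 20000 → 16000 → 12800 → 10000 → 8000 → 6400 → 5000 → 4000 → 3200 → 2500 → 2000 — 4 stops lower (darker).
Net change so far: 6 2/3 stops darker. Offset with the shutter speed: 1/6400 → 1/5000 → 1/4000 → 1/3200 → 1/2500 → 1/2000 → 1/1600 → 1/1250 → 1/1000 → 1/800 → 1/640 → 1/500 → 1/400 → 1/320 → 1/250 → 1/200 → 1/160 → 1/125 → 1/100 → 1/80 → 1/60.

1/60s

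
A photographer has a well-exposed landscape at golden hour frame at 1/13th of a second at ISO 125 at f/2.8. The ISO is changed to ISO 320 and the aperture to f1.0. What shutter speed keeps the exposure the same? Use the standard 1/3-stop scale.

ISO: 125 → 160 → 200 → 250 → 320 — 1 1/3 stops higher (brighter).
Aperture: f/2.8 → f/2.5 → f/2.2 → f/2 → f/1.8 → f/1.6 → f/1.4 → f/1.2 → f/1.1 → f/1.0 — 3 stops opened up (brighter).
Net change so far: 4 1/3 stops brighter. Offset with the shutter speed: 1/13 → 1/15 → 1/20 → 1/25 → 1/30 → 1/40 → 1/50 → 1/60 → 1/80 → 1/100 → 1/125 → 1/160 → 1/200 → 1/250.

1/250s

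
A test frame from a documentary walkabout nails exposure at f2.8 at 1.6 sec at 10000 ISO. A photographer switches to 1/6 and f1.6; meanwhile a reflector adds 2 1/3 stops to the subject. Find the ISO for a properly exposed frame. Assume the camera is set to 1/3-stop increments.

ISO 6400

Scene light: 2 1/3 stops brighter.
Shutter speed: 1.6 → 1.3 → 1 → 0.8 → 0.6 → 0.5 → 0.4 → 0.3 → 1/4 → 1/5 → 1/6 — 3 1/3 stops faster (darker).
Aperture: f/2.8 → f/2.5 → f/2.2 → f/2 → f/1.8 → f/1.6 — 1 2/3 stops wider (brighter).
Net so far: 2/3 stop brighter. ISO: 10000 → 8000 → 6400.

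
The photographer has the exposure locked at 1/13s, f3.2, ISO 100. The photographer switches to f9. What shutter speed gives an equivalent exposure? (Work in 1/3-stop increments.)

Aperture: f/3.2 → f/3.5 → f/4 → f/4.5 → f/5 → f/5.6 → f/6.3 → f/7.1 → f/8 → f/9 — 3 stops smaller aperture (darker).
Need 3 stops brighter from the shutter speed: 1/13 → 1/10 → 1/8 → 1/6 → 1/5 → 1/4 → 0.3 → 0.4 → 0.5 → 0.6.

0.6 s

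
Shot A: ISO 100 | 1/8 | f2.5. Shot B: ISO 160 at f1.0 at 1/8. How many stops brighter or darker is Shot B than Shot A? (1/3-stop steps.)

Aperture: f/2.5 → f/2.2 → f/2 → f/1.8 → f/1.6 → f/1.4 → f/1.2 → f/1.1 → f/1.0 — 2 2/3 stops wider (brighter).
Shutter speed: unchanged.
ISO: 100 → 125 → 160 — 2/3 stop raised (brighter).
Net: +2 2/3 +2/3 = +3 1/3 stops.

3 1/3 stops brighter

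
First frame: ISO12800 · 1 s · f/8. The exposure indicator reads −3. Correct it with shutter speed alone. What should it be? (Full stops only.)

8 s

Underexposed by 3 stops → need 3 stops brighter.
Shutter speed: 1 → 2 → 4 → 8.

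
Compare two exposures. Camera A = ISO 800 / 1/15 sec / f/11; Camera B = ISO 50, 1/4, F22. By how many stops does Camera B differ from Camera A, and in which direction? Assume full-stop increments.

Aperture: f/11 → f/16 → f/22 — 2 stops smaller aperture (darker).
Shutter speed: 1/15 → 1/8 → 1/4 — 2 stops longer (brighter).
ISO: 800 → 400 → 200 → 100 → 50 — 4 stops lower (darker).
Net: −2 +2 −4 = −4 stops.

4 stops darker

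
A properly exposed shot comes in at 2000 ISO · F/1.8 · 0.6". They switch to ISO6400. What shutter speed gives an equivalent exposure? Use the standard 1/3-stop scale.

1/5s

ISO: 2000 → 2500 → 3200 → 4000 → 5000 → 6400 — 1 2/3 stops raised (brighter).
Need 1 2/3 stops darker from the shutter speed: 0.6 → 0.5 → 0.4 → 0.3 → 1/4 → 1/5.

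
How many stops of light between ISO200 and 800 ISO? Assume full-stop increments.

2 stops

200 → 400 → 800 — count the steps: 2 stops.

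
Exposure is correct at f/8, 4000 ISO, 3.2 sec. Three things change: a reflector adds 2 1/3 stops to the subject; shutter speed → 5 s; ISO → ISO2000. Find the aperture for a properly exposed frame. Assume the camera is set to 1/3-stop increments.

f/16

Scene light: 2 1/3 stops brighter.
Shutter speed: 3.2 → 4 → 5 — 2/3 stop longer (brighter).
ISO: 4000 → 3200 → 2500 → 2000 — 1 stop dropped (darker).
Net so far: 2 stops brighter. Aperture: f/8 → f/9 → f/10 → f/11 → f/13 → f/14 → f/16.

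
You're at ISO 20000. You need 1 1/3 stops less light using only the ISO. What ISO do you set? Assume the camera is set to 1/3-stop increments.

ISO 8000

ISO: 20000 → 16000 → 12800 → 10000 → 8000 — 1 1/3 stops lower (darker).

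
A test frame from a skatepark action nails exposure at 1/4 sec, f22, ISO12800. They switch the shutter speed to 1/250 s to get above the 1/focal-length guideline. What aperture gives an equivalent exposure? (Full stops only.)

f/2.8

Shutter speed: 1/4 → 1/8 → 1/15 → 1/30 → 1/60 → 1/125 → 1/250 — 6 stops faster (darker).
Need 6 stops brighter from the aperture: f/22 → f/16 → f/11 → f/8 → f/5.6 → f/4 → f/2.8.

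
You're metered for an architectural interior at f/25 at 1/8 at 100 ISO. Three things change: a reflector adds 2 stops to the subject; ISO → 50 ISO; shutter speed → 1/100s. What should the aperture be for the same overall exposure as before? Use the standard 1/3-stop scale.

f/10

Scene light: 2 stops brighter.
ISO: 100 → 80 → 64 → 50 — 1 stop lower (darker).
Shutter speed: 1/8 → 1/10 → 1/13 → 1/15 → 1/20 → 1/25 → 1/30 → 1/40 → 1/50 → 1/60 → 1/80 → 1/100 — 3 2/3 stops shorter (darker).
Net so far: 2 2/3 stops darker. Aperture: f/25 → f/22 → f/20 → f/18 → f/16 → f/14 → f/13 → f/11 → f/10.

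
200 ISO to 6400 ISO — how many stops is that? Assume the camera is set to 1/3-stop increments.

200 → 250 → 320 → 400 → 500 → 640 → 800 → 1000 → 1250 → 1600 → 2000 → 2500 → 3200 → 4000 → 5000 → 6400 — count the steps: 15 third-stops = 5 stops.

5 stops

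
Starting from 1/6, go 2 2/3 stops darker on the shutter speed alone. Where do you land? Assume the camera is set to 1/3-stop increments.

1/40s

Shutter speed: 1/6 → 1/8 → 1/10 → 1/13 → 1/15 → 1/20 → 1/25 → 1/30 → 1/40 — 2 2/3 stops faster (darker).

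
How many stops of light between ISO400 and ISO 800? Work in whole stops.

1 stop

400 → 800 — count the steps: 1 stop.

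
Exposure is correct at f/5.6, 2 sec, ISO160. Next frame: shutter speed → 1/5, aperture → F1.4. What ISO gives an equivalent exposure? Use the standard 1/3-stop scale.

Shutter speed: 2 → 1.6 → 1.3 → 1 → 0.8 → 0.6 → 0.5 → 0.4 → 0.3 → 1/4 → 1/5 — 3 1/3 stops faster (darker).
Aperture: f/5.6 → f/5 → f/4.5 → f/4 → f/3.5 → f/3.2 → f/2.8 → f/2.5 → f/2.2 → f/2 → f/1.8 → f/1.6 → f/1.4 — 4 stops opened up (brighter).
Net change so far: 2/3 stop brighter. Offset with the ISO: 160 → 125 → 100.

ISO 100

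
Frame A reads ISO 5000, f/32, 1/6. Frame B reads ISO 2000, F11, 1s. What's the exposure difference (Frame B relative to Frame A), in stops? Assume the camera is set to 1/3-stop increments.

Aperture: f/32 → f/29 → f/25 → f/22 → f/20 → f/18 → f/16 → f/14 → f/13 → f/11 — 3 stops larger aperture (brighter).
Shutter speed: 1/6 → 1/5 → 1/4 → 0.3 → 0.4 → 0.5 → 0.6 → 0.8 → 1 — 2 2/3 stops slower (brighter).
ISO: 5000 → 4000 → 3200 → 2500 → 2000 — 1 1/3 stops lower (darker).
Net: +3 +2 2/3 −1 1/3 = +4 1/3 stops.

4 1/3 stops brighter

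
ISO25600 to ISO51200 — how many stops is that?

25600 → 51200 — count the steps: 1 stop.

1 stop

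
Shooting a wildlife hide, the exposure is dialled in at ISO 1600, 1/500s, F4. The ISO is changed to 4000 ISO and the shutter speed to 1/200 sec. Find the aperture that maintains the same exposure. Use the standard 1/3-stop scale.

f/10

ISO: 1600 → 2000 → 2500 → 3200 → 4000 — 1 1/3 stops raised (brighter).
Shutter speed: 1/500 → 1/400 → 1/320 → 1/250 → 1/200 — 1 1/3 stops longer (brighter).
Net change so far: 2 2/3 stops brighter. Offset with the aperture: f/4 → f/4.5 → f/5 → f/5.6 → f/6.3 → f/7.1 → f/8 → f/9 → f/10.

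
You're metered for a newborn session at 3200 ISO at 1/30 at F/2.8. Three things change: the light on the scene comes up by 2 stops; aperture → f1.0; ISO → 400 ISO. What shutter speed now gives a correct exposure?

Scene light: 2 stops brighter.
Aperture: f/2.8 → f/2 → f/1.4 → f/1.0 — 3 stops larger aperture (brighter).
ISO: 3200 → 1600 → 800 → 400 — 3 stops dropped (darker).
Net so far: 2 stops brighter. Shutter speed: 1/30 → 1/60 → 1/125.

1/125s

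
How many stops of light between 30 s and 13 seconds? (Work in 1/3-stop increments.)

1 1/3 stops

30 → 25 → 20 → 15 → 13 — count the steps: 4 third-stops = 1 1/3 stops.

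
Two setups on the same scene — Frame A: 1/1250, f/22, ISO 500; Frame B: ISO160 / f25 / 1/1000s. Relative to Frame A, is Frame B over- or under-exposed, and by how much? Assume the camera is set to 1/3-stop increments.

1 2/3 stops darker

Aperture: f/22 → f/25 — 1/3 stop stopped down (darker).
Shutter speed: 1/1250 → 1/1000 — 1/3 stop slower (brighter).
ISO: 500 → 400 → 320 → 250 → 200 → 160 — 1 2/3 stops lower (darker).
Net: −1/3 +1/3 −1 2/3 = −1 2/3 stops.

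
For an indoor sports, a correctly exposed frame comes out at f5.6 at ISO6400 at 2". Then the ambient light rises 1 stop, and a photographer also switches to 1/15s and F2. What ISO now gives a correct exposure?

ISO 12800

Scene light: 1 stop brighter.
Shutter speed: 2 → 1 → 1/2 → 1/4 → 1/8 → 1/15 — 5 stops faster (darker).
Aperture: f/5.6 → f/4 → f/2.8 → f/2 — 3 stops larger aperture (brighter).
Net so far: 1 stop darker. ISO: 6400 → 12800.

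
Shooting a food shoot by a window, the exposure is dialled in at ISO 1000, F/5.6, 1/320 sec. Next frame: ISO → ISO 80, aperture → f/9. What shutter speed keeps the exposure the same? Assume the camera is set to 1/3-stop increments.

1/10s

ISO: 1000 → 800 → 640 → 500 → 400 → 320 → 250 → 200 → 160 → 125 → 100 → 80 — 3 2/3 stops dropped (darker).
Aperture: f/5.6 → f/6.3 → f/7.1 → f/8 → f/9 — 1 1/3 stops smaller aperture (darker).
Net change so far: 5 stops darker. Offset with the shutter speed: 1/320 → 1/250 → 1/200 → 1/160 → 1/125 → 1/100 → 1/80 → 1/60 → 1/50 → 1/40 → 1/30 → 1/25 → 1/20 → 1/15 → 1/13 → 1/10.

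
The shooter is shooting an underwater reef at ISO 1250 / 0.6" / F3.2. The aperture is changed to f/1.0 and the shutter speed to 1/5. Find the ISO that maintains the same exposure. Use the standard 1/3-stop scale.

Aperture: f/3.2 → f/2.8 → f/2.5 → f/2.2 → f/2 → f/1.8 → f/1.6 → f/1.4 → f/1.2 → f/1.1 → f/1.0 — 3 1/3 stops larger aperture (brighter).
Shutter speed: 0.6 → 0.5 → 0.4 → 0.3 → 1/4 → 1/5 — 1 2/3 stops shorter (darker).
Net change so far: 1 2/3 stops brighter. Offset with the ISO: 1250 → 1000 → 800 → 640 → 500 → 400.

ISO 400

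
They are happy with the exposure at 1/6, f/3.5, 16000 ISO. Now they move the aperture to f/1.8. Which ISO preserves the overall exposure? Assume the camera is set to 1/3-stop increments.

Aperture: f/3.5 → f/3.2 → f/2.8 → f/2.5 → f/2.2 → f/2 → f/1.8 — 2 stops opened up (brighter).
Need 2 stops darker from the ISO: 16000 → 12800 → 10000 → 8000 → 6400 → 5000 → 4000.

ISO 4000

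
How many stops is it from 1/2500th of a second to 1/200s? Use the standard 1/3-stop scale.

3 2/3 stops

1/2500 → 1/2000 → 1/1600 → 1/1250 → 1/1000 → 1/800 → 1/640 → 1/500 → 1/400 → 1/320 → 1/250 → 1/200 — count the steps: 11 third-stops = 3 2/3 stops.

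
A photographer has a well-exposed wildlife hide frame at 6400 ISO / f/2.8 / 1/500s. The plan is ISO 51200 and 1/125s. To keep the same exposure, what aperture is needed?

ISO: 6400 → 12800 → 25600 → 51200 — 3 stops higher (brighter).
Shutter speed: 1/500 → 1/250 → 1/125 — 2 stops slower (brighter).
Net change so far: 5 stops brighter. Offset with the aperture: f/2.8 → f/4 → f/5.6 → f/8 → f/11 → f/16.

f/16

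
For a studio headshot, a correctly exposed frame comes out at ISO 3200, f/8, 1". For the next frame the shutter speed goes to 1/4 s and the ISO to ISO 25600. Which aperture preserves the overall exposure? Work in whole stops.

Shutter speed: 1 → 1/2 → 1/4 — 2 stops shorter (darker).
ISO: 3200 → 6400 → 12800 → 25600 — 3 stops raised (brighter).
Net change so far: 1 stop brighter. Offset with the aperture: f/8 → f/11.

f/11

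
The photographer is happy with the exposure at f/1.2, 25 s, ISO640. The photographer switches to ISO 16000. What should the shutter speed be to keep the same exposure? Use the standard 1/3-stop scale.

1 s

ISO: 640 → 800 → 1000 → 1250 → 1600 → 2000 → 2500 → 3200 → 4000 → 5000 → 6400 → 8000 → 10000 → 12800 → 16000 — 4 2/3 stops raised (brighter).
Need 4 2/3 stops darker from the shutter speed: 25 → 20 → 15 → 13 → 10 → 8 → 6 → 5 → 4 → 3.2 → 2.5 → 2 → 1.6 → 1.3 → 1.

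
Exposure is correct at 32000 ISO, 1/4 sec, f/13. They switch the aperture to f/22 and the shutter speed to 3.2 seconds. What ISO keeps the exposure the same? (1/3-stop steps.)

ISO 8000

Aperture: f/13 → f/14 → f/16 → f/18 → f/20 → f/22 — 1 2/3 stops stopped down (darker).
Shutter speed: 1/4 → 0.3 → 0.4 → 0.5 → 0.6 → 0.8 → 1 → 1.3 → 1.6 → 2 → 2.5 → 3.2 — 3 2/3 stops slower (brighter).
Net change so far: 2 stops brighter. Offset with the ISO: 32000 → 25600 → 20000 → 16000 → 12800 → 10000 → 8000.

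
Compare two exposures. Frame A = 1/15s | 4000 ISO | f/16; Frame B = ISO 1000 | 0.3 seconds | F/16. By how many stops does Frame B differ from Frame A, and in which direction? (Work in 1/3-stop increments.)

Aperture: unchanged.
Shutter speed: 1/15 → 1/13 → 1/10 → 1/8 → 1/6 → 1/5 → 1/4 → 0.3 — 2 1/3 stops longer (brighter).
ISO: 4000 → 3200 → 2500 → 2000 → 1600 → 1250 → 1000 — 2 stops lower (darker).
Net: +2 1/3 −2 = +1/3 stops.

1/3 stop brighter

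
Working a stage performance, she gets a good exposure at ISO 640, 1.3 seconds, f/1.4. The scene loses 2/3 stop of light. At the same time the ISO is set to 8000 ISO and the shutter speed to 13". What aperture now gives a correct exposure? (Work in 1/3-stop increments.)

f/13

Scene light: 2/3 stop darker.
ISO: 640 → 800 → 1000 → 1250 → 1600 → 2000 → 2500 → 3200 → 4000 → 5000 → 6400 → 8000 — 3 2/3 stops higher (brighter).
Shutter speed: 1.3 → 1.6 → 2 → 2.5 → 3.2 → 4 → 5 → 6 → 8 → 10 → 13 — 3 1/3 stops slower (brighter).
Net so far: 6 1/3 stops brighter. Aperture: f/1.4 → f/1.6 → f/1.8 → f/2 → f/2.2 → f/2.5 → f/2.8 → f/3.2 → f/3.5 → f/4 → f/4.5 → f/5 → f/5.6 → f/6.3 → f/7.1 → f/8 → f/9 → f/10 → f/11 → f/13.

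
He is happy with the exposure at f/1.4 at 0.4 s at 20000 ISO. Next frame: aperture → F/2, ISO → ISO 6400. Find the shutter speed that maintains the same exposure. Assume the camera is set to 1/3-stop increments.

Aperture: f/1.4 → f/1.6 → f/1.8 → f/2 — 1 stop smaller aperture (darker).
ISO: 20000 → 16000 → 12800 → 10000 → 8000 → 6400 — 1 2/3 stops dropped (darker).
Net change so far: 2 2/3 stops darker. Offset with the shutter speed: 0.4 → 0.5 → 0.6 → 0.8 → 1 → 1.3 → 1.6 → 2 → 2.5.

2.5 s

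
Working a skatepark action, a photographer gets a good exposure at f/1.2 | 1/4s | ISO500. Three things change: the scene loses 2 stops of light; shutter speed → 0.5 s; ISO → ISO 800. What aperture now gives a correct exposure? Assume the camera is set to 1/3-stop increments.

Scene light: 2 stops darker.
Shutter speed: 1/4 → 0.3 → 0.4 → 0.5 — 1 stop longer (brighter).
ISO: 500 → 640 → 800 — 2/3 stop higher (brighter).
Net so far: 1/3 stop darker. Aperture: f/1.2 → f/1.1.

f/1.1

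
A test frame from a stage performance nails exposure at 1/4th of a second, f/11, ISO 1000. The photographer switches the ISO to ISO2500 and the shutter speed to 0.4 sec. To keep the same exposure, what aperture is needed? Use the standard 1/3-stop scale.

ISO: 1000 → 1250 → 1600 → 2000 → 2500 — 1 1/3 stops raised (brighter).
Shutter speed: 1/4 → 0.3 → 0.4 — 2/3 stop longer (brighter).
Net change so far: 2 stops brighter. Offset with the aperture: f/11 → f/13 → f/14 → f/16 → f/18 → f/20 → f/22.

f/22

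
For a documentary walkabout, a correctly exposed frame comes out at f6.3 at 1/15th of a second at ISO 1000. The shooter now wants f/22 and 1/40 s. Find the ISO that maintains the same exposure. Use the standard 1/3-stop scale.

Aperture: f/6.3 → f/7.1 → f/8 → f/9 → f/10 → f/11 → f/13 → f/14 → f/16 → f/18 → f/20 → f/22 — 3 2/3 stops smaller aperture (darker).
Shutter speed: 1/15 → 1/20 → 1/25 → 1/30 → 1/40 — 1 1/3 stops shorter (darker).
Net change so far: 5 stops darker. Offset with the ISO: 1000 → 1250 → 1600 → 2000 → 2500 → 3200 → 4000 → 5000 → 6400 → 8000 → 10000 → 12800 → 16000 → 20000 → 25600 → 32000.

ISO 32000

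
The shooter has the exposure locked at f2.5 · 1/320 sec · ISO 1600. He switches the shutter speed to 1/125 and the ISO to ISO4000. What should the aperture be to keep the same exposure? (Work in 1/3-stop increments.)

Shutter speed: 1/320 → 1/250 → 1/200 → 1/160 → 1/125 — 1 1/3 stops longer (brighter).
ISO: 1600 → 2000 → 2500 → 3200 → 4000 — 1 1/3 stops higher (brighter).
Net change so far: 2 2/3 stops brighter. Offset with the aperture: f/2.5 → f/2.8 → f/3.2 → f/3.5 → f/4 → f/4.5 → f/5 → f/5.6 → f/6.3.

f/6.3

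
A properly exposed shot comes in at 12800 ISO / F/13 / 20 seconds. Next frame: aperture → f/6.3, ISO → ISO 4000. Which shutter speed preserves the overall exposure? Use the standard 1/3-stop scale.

15 s

Aperture: f/13 → f/11 → f/10 → f/9 → f/8 → f/7.1 → f/6.3 — 2 stops opened up (brighter).
ISO: 12800 → 10000 → 8000 → 6400 → 5000 → 4000 — 1 2/3 stops dropped (darker).
Net change so far: 1/3 stop brighter. Offset with the shutter speed: 20 → 15.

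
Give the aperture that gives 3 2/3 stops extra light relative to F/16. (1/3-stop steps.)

f/4.5

Aperture: f/16 → f/14 → f/13 → f/11 → f/10 → f/9 → f/8 → f/7.1 → f/6.3 → f/5.6 → f/5 → f/4.5 — 3 2/3 stops wider (brighter).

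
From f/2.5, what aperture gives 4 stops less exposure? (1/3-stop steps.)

f/10

Aperture: f/2.5 → f/2.8 → f/3.2 → f/3.5 → f/4 → f/4.5 → f/5 → f/5.6 → f/6.3 → f/7.1 → f/8 → f/9 → f/10 — 4 stops stopped down (darker).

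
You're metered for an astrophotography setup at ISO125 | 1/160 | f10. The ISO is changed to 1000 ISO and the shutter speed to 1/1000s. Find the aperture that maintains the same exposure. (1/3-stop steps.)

f/11

ISO: 125 → 160 → 200 → 250 → 320 → 400 → 500 → 640 → 800 → 1000 — 3 stops raised (brighter).
Shutter speed: 1/160 → 1/200 → 1/250 → 1/320 → 1/400 → 1/500 → 1/640 → 1/800 → 1/1000 — 2 2/3 stops faster (darker).
Net change so far: 1/3 stop brighter. Offset with the aperture: f/10 → f/11.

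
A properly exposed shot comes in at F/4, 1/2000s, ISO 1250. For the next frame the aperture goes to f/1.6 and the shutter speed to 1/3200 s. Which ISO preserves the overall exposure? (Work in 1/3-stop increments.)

ISO 320

Aperture: f/4 → f/3.5 → f/3.2 → f/2.8 → f/2.5 → f/2.2 → f/2 → f/1.8 → f/1.6 — 2 2/3 stops wider (brighter).
Shutter speed: 1/2000 → 1/2500 → 1/3200 — 2/3 stop shorter (darker).
Net change so far: 2 stops brighter. Offset with the ISO: 1250 → 1000 → 800 → 640 → 500 → 400 → 320.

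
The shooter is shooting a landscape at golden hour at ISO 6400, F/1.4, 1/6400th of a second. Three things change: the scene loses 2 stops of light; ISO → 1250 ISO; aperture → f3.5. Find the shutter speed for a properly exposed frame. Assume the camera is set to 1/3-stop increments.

1/50s

Scene light: 2 stops darker.
ISO: 6400 → 5000 → 4000 → 3200 → 2500 → 2000 → 1600 → 1250 — 2 1/3 stops dropped (darker).
Aperture: f/1.4 → f/1.6 → f/1.8 → f/2 → f/2.2 → f/2.5 → f/2.8 → f/3.2 → f/3.5 — 2 2/3 stops stopped down (darker).
Net so far: 7 stops darker. Shutter speed: 1/6400 → 1/5000 → 1/4000 → 1/3200 → 1/2500 → 1/2000 → 1/1600 → 1/1250 → 1/1000 → 1/800 → 1/640 → 1/500 → 1/400 → 1/320 → 1/250 → 1/200 → 1/160 → 1/125 → 1/100 → 1/80 → 1/60 → 1/50.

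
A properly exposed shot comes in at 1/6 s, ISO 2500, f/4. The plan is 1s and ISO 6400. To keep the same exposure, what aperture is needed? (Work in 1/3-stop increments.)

Shutter speed: 1/6 → 1/5 → 1/4 → 0.3 → 0.4 → 0.5 → 0.6 → 0.8 → 1 — 2 2/3 stops slower (brighter).
ISO: 2500 → 3200 → 4000 → 5000 → 6400 — 1 1/3 stops higher (brighter).
Net change so far: 4 stops brighter. Offset with the aperture: f/4 → f/4.5 → f/5 → f/5.6 → f/6.3 → f/7.1 → f/8 → f/9 → f/10 → f/11 → f/13 → f/14 → f/16.

f/16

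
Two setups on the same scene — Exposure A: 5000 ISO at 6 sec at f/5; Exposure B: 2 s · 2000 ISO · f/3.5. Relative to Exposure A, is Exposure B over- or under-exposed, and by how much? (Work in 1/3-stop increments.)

2 stops darker

Aperture: f/5 → f/4.5 → f/4 → f/3.5 — 1 stop larger aperture (brighter).
Shutter speed: 6 → 5 → 4 → 3.2 → 2.5 → 2 — 1 2/3 stops shorter (darker).
ISO: 5000 → 4000 → 3200 → 2500 → 2000 — 1 1/3 stops dropped (darker).
Net: +1 −1 2/3 −1 1/3 = −2 stops.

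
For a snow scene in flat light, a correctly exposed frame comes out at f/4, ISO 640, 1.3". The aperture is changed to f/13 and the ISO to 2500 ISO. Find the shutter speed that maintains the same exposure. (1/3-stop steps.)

3.2 s

Aperture: f/4 → f/4.5 → f/5 → f/5.6 → f/6.3 → f/7.1 → f/8 → f/9 → f/10 → f/11 → f/13 — 3 1/3 stops narrower (darker).
ISO: 640 → 800 → 1000 → 1250 → 1600 → 2000 → 2500 — 2 stops higher (brighter).
Net change so far: 1 1/3 stops darker. Offset with the shutter speed: 1.3 → 1.6 → 2 → 2.5 → 3.2.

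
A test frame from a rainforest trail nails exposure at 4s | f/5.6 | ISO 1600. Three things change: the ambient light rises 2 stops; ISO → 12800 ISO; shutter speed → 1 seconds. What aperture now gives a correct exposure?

f/16

Scene light: 2 stops brighter.
ISO: 1600 → 3200 → 6400 → 12800 — 3 stops raised (brighter).
Shutter speed: 4 → 2 → 1 — 2 stops shorter (darker).
Net so far: 3 stops brighter. Aperture: f/5.6 → f/8 → f/11 → f/16.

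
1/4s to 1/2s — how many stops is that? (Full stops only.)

1/4 → 1/2 — count the steps: 1 stop.

1 stop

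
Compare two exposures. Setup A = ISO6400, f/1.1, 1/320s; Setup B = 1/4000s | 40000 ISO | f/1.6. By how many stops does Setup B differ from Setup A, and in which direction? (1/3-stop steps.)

Aperture: f/1.1 → f/1.2 → f/1.4 → f/1.6 — 1 stop stopped down (darker).
Shutter speed: 1/320 → 1/400 → 1/500 → 1/640 → 1/800 → 1/1000 → 1/1250 → 1/1600 → 1/2000 → 1/2500 → 1/3200 → 1/4000 — 3 2/3 stops faster (darker).
ISO: 6400 → 8000 → 10000 → 12800 → 16000 → 20000 → 25600 → 32000 → 40000 — 2 2/3 stops raised (brighter).
Net: −1 −3 2/3 +2 2/3 = −2 stops.

2 stops darker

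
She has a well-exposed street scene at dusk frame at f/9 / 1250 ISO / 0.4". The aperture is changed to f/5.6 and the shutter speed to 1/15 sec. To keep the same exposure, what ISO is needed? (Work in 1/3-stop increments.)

ISO 3200

Aperture: f/9 → f/8 → f/7.1 → f/6.3 → f/5.6 — 1 1/3 stops larger aperture (brighter).
Shutter speed: 0.4 → 0.3 → 1/4 → 1/5 → 1/6 → 1/8 → 1/10 → 1/13 → 1/15 — 2 2/3 stops faster (darker).
Net change so far: 1 1/3 stops darker. Offset with the ISO: 1250 → 1600 → 2000 → 2500 → 3200.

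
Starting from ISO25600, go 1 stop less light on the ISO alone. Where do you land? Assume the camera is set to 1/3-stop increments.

ISO: 25600 → 20000 → 16000 → 12800 — 1 stop dropped (darker).

ISO 12800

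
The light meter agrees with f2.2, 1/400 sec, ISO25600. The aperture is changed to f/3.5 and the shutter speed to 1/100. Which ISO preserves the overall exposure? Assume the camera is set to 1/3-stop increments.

ISO 16000

Aperture: f/2.2 → f/2.5 → f/2.8 → f/3.2 → f/3.5 — 1 1/3 stops smaller aperture (darker).
Shutter speed: 1/400 → 1/320 → 1/250 → 1/200 → 1/160 → 1/125 → 1/100 — 2 stops slower (brighter).
Net change so far: 2/3 stop brighter. Offset with the ISO: 25600 → 20000 → 16000.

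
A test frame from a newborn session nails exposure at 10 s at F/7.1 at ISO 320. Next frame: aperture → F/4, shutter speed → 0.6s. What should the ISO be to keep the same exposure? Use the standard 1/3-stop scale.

ISO 1600

Aperture: f/7.1 → f/6.3 → f/5.6 → f/5 → f/4.5 → f/4 — 1 2/3 stops opened up (brighter).
Shutter speed: 10 → 8 → 6 → 5 → 4 → 3.2 → 2.5 → 2 → 1.6 → 1.3 → 1 → 0.8 → 0.6 — 4 stops faster (darker).
Net change so far: 2 1/3 stops darker. Offset with the ISO: 320 → 400 → 500 → 640 → 800 → 1000 → 1250 → 1600.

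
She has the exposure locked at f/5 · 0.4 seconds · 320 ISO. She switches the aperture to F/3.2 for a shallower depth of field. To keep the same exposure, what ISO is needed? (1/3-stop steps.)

Aperture: f/5 → f/4.5 → f/4 → f/3.5 → f/3.2 — 1 1/3 stops wider (brighter).
Need 1 1/3 stops darker from the ISO: 320 → 250 → 200 → 160 → 125.

ISO 125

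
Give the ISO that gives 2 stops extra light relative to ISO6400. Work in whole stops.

ISO 25600

ISO: 6400 → 12800 → 25600 — 2 stops higher (brighter).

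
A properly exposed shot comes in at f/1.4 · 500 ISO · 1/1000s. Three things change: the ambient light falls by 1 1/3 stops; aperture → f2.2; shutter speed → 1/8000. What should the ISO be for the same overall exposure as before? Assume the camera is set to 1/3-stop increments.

ISO 25600

Scene light: 1 1/3 stops darker.
Aperture: f/1.4 → f/1.6 → f/1.8 → f/2 → f/2.2 — 1 1/3 stops smaller aperture (darker).
Shutter speed: 1/1000 → 1/1250 → 1/1600 → 1/2000 → 1/2500 → 1/3200 → 1/4000 → 1/5000 → 1/6400 → 1/8000 — 3 stops faster (darker).
Net so far: 5 2/3 stops darker. ISO: 500 → 640 → 800 → 1000 → 1250 → 1600 → 2000 → 2500 → 3200 → 4000 → 5000 → 6400 → 8000 → 10000 → 12800 → 16000 → 20000 → 25600.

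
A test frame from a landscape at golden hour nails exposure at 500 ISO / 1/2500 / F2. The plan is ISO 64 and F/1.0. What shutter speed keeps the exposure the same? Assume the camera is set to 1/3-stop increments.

1/1250s

ISO: 500 → 400 → 320 → 250 → 200 → 160 → 125 → 100 → 80 → 64 — 3 stops dropped (darker).
Aperture: f/2 → f/1.8 → f/1.6 → f/1.4 → f/1.2 → f/1.1 → f/1.0 — 2 stops wider (brighter).
Net change so far: 1 stop darker. Offset with the shutter speed: 1/2500 → 1/2000 → 1/1600 → 1/1250.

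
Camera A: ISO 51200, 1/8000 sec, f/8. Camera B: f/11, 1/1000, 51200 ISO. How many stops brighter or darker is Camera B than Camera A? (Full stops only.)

Aperture: f/8 → f/11 — 1 stop narrower (darker).
Shutter speed: 1/8000 → 1/4000 → 1/2000 → 1/1000 — 3 stops longer (brighter).
ISO: unchanged.
Net: −1 +3 = +2 stops.

2 stops brighter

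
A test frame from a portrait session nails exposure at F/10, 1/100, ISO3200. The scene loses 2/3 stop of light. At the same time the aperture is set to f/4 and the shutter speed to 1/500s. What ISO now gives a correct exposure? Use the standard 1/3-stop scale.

Scene light: 2/3 stop darker.
Aperture: f/10 → f/9 → f/8 → f/7.1 → f/6.3 → f/5.6 → f/5 → f/4.5 → f/4 — 2 2/3 stops wider (brighter).
Shutter speed: 1/100 → 1/125 → 1/160 → 1/200 → 1/250 → 1/320 → 1/400 → 1/500 — 2 1/3 stops shorter (darker).
Net so far: 1/3 stop darker. ISO: 3200 → 4000.

ISO 4000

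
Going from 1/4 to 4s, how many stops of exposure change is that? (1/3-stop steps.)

1/4 → 0.3 → 0.4 → 0.5 → 0.6 → 0.8 → 1 → 1.3 → 1.6 → 2 → 2.5 → 3.2 → 4 — count the steps: 12 third-stops = 4 stops.

4 stops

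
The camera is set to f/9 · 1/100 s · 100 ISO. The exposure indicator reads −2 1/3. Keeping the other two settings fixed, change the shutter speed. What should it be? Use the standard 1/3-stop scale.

Underexposed by 2 1/3 stops → need 2 1/3 stops brighter.
Shutter speed: 1/100 → 1/80 → 1/60 → 1/50 → 1/40 → 1/30 → 1/25 → 1/20.

1/20s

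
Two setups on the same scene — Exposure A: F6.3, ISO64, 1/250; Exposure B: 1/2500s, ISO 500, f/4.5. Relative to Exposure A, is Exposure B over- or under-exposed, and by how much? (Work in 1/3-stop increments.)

Aperture: f/6.3 → f/5.6 → f/5 → f/4.5 — 1 stop opened up (brighter).
Shutter speed: 1/250 → 1/320 → 1/400 → 1/500 → 1/640 → 1/800 → 1/1000 → 1/1250 → 1/1600 → 1/2000 → 1/2500 — 3 1/3 stops shorter (darker).
ISO: 64 → 80 → 100 → 125 → 160 → 200 → 250 → 320 → 400 → 500 — 3 stops raised (brighter).
Net: +1 −3 1/3 +3 = +2/3 stops.

2/3 stop brighter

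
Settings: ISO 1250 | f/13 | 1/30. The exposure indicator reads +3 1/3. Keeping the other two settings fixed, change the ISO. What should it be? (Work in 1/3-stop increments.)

ISO 125

Overexposed by 3 1/3 stops → need 3 1/3 stops darker.
ISO: 1250 → 1000 → 800 → 640 → 500 → 400 → 320 → 250 → 200 → 160 → 125.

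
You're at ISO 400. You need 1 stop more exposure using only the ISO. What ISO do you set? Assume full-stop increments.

ISO: 400 → 800 — 1 stop raised (brighter).

ISO 800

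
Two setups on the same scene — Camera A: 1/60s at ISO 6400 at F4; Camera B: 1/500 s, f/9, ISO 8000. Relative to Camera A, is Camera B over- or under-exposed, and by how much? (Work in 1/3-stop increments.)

Aperture: f/4 → f/4.5 → f/5 → f/5.6 → f/6.3 → f/7.1 → f/8 → f/9 — 2 1/3 stops narrower (darker).
Shutter speed: 1/60 → 1/80 → 1/100 → 1/125 → 1/160 → 1/200 → 1/250 → 1/320 → 1/400 → 1/500 — 3 stops faster (darker).
ISO: 6400 → 8000 — 1/3 stop raised (brighter).
Net: −2 1/3 −3 +1/3 = −5 stops.

5 stops darker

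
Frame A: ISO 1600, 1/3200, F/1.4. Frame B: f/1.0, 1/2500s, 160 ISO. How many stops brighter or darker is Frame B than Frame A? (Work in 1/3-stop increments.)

2 stops darker

Aperture: f/1.4 → f/1.2 → f/1.1 → f/1.0 — 1 stop larger aperture (brighter).
Shutter speed: 1/3200 → 1/2500 — 1/3 stop slower (brighter).
ISO: 1600 → 1250 → 1000 → 800 → 640 → 500 → 400 → 320 → 250 → 200 → 160 — 3 1/3 stops lower (darker).
Net: +1 +1/3 −3 1/3 = −2 stops.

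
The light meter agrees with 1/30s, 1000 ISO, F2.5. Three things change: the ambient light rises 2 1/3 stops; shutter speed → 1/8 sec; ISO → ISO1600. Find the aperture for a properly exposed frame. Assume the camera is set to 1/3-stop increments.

f/14

Scene light: 2 1/3 stops brighter.
Shutter speed: 1/30 → 1/25 → 1/20 → 1/15 → 1/13 → 1/10 → 1/8 — 2 stops longer (brighter).
ISO: 1000 → 1250 → 1600 — 2/3 stop raised (brighter).
Net so far: 5 stops brighter. Aperture: f/2.5 → f/2.8 → f/3.2 → f/3.5 → f/4 → f/4.5 → f/5 → f/5.6 → f/6.3 → f/7.1 → f/8 → f/9 → f/10 → f/11 → f/13 → f/14.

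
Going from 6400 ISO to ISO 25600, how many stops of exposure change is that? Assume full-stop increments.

2 stops

6400 → 12800 → 25600 — count the steps: 2 stops.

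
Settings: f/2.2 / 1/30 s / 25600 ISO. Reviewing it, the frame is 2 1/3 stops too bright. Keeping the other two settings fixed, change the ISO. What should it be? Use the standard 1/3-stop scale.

ISO 5000

Overexposed by 2 1/3 stops → need 2 1/3 stops darker.
ISO: 25600 → 20000 → 16000 → 12800 → 10000 → 8000 → 6400 → 5000.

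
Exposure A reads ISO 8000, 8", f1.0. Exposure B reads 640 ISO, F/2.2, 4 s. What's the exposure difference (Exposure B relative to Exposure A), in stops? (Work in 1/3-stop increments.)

7 stops darker

Aperture: f/1.0 → f/1.1 → f/1.2 → f/1.4 → f/1.6 → f/1.8 → f/2 → f/2.2 — 2 1/3 stops smaller aperture (darker).
Shutter speed: 8 → 6 → 5 → 4 — 1 stop faster (darker).
ISO: 8000 → 6400 → 5000 → 4000 → 3200 → 2500 → 2000 → 1600 → 1250 → 1000 → 800 → 640 — 3 2/3 stops dropped (darker).
Net: −2 1/3 −1 −3 2/3 = −7 stops.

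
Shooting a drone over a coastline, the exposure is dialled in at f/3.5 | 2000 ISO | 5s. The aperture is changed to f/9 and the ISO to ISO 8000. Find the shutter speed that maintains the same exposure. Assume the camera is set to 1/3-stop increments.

8 s

Aperture: f/3.5 → f/4 → f/4.5 → f/5 → f/5.6 → f/6.3 → f/7.1 → f/8 → f/9 — 2 2/3 stops narrower (darker).
ISO: 2000 → 2500 → 3200 → 4000 → 5000 → 6400 → 8000 — 2 stops higher (brighter).
Net change so far: 2/3 stop darker. Offset with the shutter speed: 5 → 6 → 8.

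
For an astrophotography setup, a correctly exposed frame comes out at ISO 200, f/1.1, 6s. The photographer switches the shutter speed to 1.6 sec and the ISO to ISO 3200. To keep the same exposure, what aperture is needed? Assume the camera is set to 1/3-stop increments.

f/2.2

Shutter speed: 6 → 5 → 4 → 3.2 → 2.5 → 2 → 1.6 — 2 stops faster (darker).
ISO: 200 → 250 → 320 → 400 → 500 → 640 → 800 → 1000 → 1250 → 1600 → 2000 → 2500 → 3200 — 4 stops higher (brighter).
Net change so far: 2 stops brighter. Offset with the aperture: f/1.1 → f/1.2 → f/1.4 → f/1.6 → f/1.8 → f/2 → f/2.2.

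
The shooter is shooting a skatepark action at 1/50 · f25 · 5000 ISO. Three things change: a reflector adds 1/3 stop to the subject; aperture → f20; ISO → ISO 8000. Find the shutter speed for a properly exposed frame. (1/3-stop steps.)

1/160s

Scene light: 1/3 stop brighter.
Aperture: f/25 → f/22 → f/20 — 2/3 stop wider (brighter).
ISO: 5000 → 6400 → 8000 — 2/3 stop raised (brighter).
Net so far: 1 2/3 stops brighter. Shutter speed: 1/50 → 1/60 → 1/80 → 1/100 → 1/125 → 1/160.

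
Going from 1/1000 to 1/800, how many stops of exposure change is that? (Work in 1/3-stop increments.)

1/1000 → 1/800 — count the steps: 1 third-stops = 1/3 stop.

1/3 stop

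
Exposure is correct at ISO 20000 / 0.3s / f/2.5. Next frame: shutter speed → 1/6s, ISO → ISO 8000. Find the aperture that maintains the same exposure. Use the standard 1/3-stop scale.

f/1.1

Shutter speed: 0.3 → 1/4 → 1/5 → 1/6 — 1 stop faster (darker).
ISO: 20000 → 16000 → 12800 → 10000 → 8000 — 1 1/3 stops lower (darker).
Net change so far: 2 1/3 stops darker. Offset with the aperture: f/2.5 → f/2.2 → f/2 → f/1.8 → f/1.6 → f/1.4 → f/1.2 → f/1.1.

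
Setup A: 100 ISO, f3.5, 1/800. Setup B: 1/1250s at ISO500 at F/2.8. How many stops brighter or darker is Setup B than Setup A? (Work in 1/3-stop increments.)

Aperture: f/3.5 → f/3.2 → f/2.8 — 2/3 stop larger aperture (brighter).
Shutter speed: 1/800 → 1/1000 → 1/1250 — 2/3 stop faster (darker).
ISO: 100 → 125 → 160 → 200 → 250 → 320 → 400 → 500 — 2 1/3 stops raised (brighter).
Net: +2/3 −2/3 +2 1/3 = +2 1/3 stops.

2 1/3 stops brighter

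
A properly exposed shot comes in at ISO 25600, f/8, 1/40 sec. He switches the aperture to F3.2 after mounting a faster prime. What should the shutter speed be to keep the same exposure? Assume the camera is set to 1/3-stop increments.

Aperture: f/8 → f/7.1 → f/6.3 → f/5.6 → f/5 → f/4.5 → f/4 → f/3.5 → f/3.2 — 2 2/3 stops opened up (brighter).
Need 2 2/3 stops darker from the shutter speed: 1/40 → 1/50 → 1/60 → 1/80 → 1/100 → 1/125 → 1/160 → 1/200 → 1/250.

1/250s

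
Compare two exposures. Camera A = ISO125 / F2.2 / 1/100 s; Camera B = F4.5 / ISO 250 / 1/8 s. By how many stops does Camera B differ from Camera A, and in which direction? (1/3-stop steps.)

Aperture: f/2.2 → f/2.5 → f/2.8 → f/3.2 → f/3.5 → f/4 → f/4.5 — 2 stops smaller aperture (darker).
Shutter speed: 1/100 → 1/80 → 1/60 → 1/50 → 1/40 → 1/30 → 1/25 → 1/20 → 1/15 → 1/13 → 1/10 → 1/8 — 3 2/3 stops longer (brighter).
ISO: 125 → 160 → 200 → 250 — 1 stop raised (brighter).
Net: −2 +3 2/3 +1 = +2 2/3 stops.

2 2/3 stops brighter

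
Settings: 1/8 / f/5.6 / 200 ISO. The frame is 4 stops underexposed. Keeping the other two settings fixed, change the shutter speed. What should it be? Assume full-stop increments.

2 s

Underexposed by 4 stops → need 4 stops brighter.
Shutter speed: 1/8 → 1/4 → 1/2 → 1 → 2.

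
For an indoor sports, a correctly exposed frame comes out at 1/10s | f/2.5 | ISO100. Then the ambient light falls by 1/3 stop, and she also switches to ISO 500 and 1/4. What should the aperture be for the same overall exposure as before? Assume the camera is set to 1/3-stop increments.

f/8

Scene light: 1/3 stop darker.
ISO: 100 → 125 → 160 → 200 → 250 → 320 → 400 → 500 — 2 1/3 stops raised (brighter).
Shutter speed: 1/10 → 1/8 → 1/6 → 1/5 → 1/4 — 1 1/3 stops slower (brighter).
Net so far: 3 1/3 stops brighter. Aperture: f/2.5 → f/2.8 → f/3.2 → f/3.5 → f/4 → f/4.5 → f/5 → f/5.6 → f/6.3 → f/7.1 → f/8.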